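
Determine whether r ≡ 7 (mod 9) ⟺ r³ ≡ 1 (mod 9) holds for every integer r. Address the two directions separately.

The forward direction holds; the converse fails.

Forward direction. Suppose r ≡ 7 (mod 9). Write r = 9j + 7. Then (9j + 7)³ = 729j³ + 1701j² + 1323j + 343 = 9(81j³ + 189j² + 147j + 38) + 1, so r³ ≡ 1 (mod 9).

Converse. This fails: take r = 1. Then 1³ = 1 ≡ 1 (mod 9), yet 1 ≡ 1 (mod 9), not 7.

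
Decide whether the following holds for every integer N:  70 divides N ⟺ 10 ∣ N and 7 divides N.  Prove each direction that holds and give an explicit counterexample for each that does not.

Forward direction. If 70 ∣ N, write N = 70q. Since 70 = 7·10, N = 10·(7q), so 10 ∣ N; and since 70 = 10·7, N = 7·(10q), so 7 ∣ N.

Converse. Suppose 10 ∣ N and 7 ∣ N. Any common multiple of 10 and 7 is a multiple of their lcm; here gcd(10, 7) = 1, so lcm(10, 7) = 10·7 = 70, so 70 ∣ N.

Equivalent; both directions hold.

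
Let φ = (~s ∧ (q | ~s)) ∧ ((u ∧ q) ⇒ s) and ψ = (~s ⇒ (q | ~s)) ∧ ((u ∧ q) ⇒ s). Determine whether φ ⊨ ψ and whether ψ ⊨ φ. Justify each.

Not equivalent: only (⇒) holds.

(→) Assume the antecedent. If u is true, the antecedent forces (u = T, q = F, s = F), and the consequent holds there. If u is false, the consequent reduces to true regardless of the other variables. Either way the consequent holds.

(←) This fails. Under u = F, q = F, s = T, the left side is false but the right side is true.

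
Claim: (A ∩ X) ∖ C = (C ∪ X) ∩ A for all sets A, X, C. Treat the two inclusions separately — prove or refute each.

The sets are not equal: only the forward inclusion holds.

Forward inclusion. Let x ∈ (A ∩ X) ∖ C. Then x ∈ A ∩ X and x ∉ C, from which x ∈ (C ∪ X) ∩ A.

Reverse inclusion. This inclusion fails. Take A = {1}, X = ∅, C = {1}; then 1 ∈ (C ∪ X) ∩ A but 1 ∉ (A ∩ X) ∖ C.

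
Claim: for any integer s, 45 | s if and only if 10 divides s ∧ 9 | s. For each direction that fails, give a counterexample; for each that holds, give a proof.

Only the reverse direction holds.

(⟹) This fails: take s = 45. Certainly 45 ∣ 45, but 10 ∤ 45.

(⟸) Suppose 10 ∣ s and 9 ∣ s. Any common multiple of 10 and 9 is a multiple of their lcm; here gcd(10, 9) = 1, so lcm(10, 9) = 10·9 = 90, so 90 ∣ s. Since 45 ∣ 90, it follows that 45 ∣ s.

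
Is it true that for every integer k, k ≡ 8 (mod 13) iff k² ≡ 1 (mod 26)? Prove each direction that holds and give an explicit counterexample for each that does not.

Neither implication holds.

[⇒] This fails: take k = 8. Then 8 ≡ 8 (mod 13), but 8² = 64 ≡ 12 (mod 26), not 1.

[⇐] This fails: take k = 1. Then 1² = 1 ≡ 1 (mod 26), yet 1 ≡ 1 (mod 13), not 8.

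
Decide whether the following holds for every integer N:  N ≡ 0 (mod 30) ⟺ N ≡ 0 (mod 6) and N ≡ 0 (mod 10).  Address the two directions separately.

(←) If N ≡ 0 (mod 6) and N ≡ 0 (mod 10), then by the Chinese remainder theorem N ≡ 0 (mod 30). This is exactly N ≡ 0 (mod 30).

(→) Suppose N ≡ 0 (mod 30); write N = 30j + 0. Since 6 ∣ 30, reducing mod 6 gives N ≡ 0 (mod 6); since 10 ∣ 30, reducing mod 10 gives N ≡ 0 (mod 10).

Both directions hold; the statement is true.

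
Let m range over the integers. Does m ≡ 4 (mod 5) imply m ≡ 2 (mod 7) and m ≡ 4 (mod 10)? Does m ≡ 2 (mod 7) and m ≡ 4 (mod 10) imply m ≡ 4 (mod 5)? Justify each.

(⇒) fails; (⇐) holds.

Forward direction. This fails: m = 64 gives 64 ≡ 4 (mod 5) but 64 ≡ 1 (mod 7), so the conjunction on the right does not hold.

Converse. If m ≡ 2 (mod 7) and m ≡ 4 (mod 10), then by the Chinese remainder theorem m ≡ 44 (mod 70). Since 44 ≡ 4 (mod 5) and 5 ∣ 70, we get m ≡ 4 (mod 5).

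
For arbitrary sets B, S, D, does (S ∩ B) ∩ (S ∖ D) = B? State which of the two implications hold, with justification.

(⊆) holds; (⊇) fails.

Forward inclusion. Let x ∈ (S ∩ B) ∩ (S ∖ D). Then x ∈ B ∩ S and x ∉ D, from which x ∈ B.

Reverse inclusion. This inclusion fails. Take B = {1}, S = ∅, D = ∅; then 1 ∈ B but 1 ∉ (S ∩ B) ∩ (S ∖ D).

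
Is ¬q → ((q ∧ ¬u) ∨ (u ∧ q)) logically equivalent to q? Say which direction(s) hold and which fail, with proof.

Both directions hold.

(→) Assume the antecedent. If u is true, the antecedent forces (u = T, q = T), and q holds there. If u is false, the antecedent forces (u = F, q = T), and q holds there. Either way q holds.

(←) Assume the antecedent. If u is true, the antecedent forces (u = T, q = T), and ¬q → ((q ∧ ¬u) ∨ (u ∧ q)) holds there. If u is false, the antecedent forces (u = F, q = T), and ¬q → ((q ∧ ¬u) ∨ (u ∧ q)) holds there. Either way ¬q → ((q ∧ ¬u) ∨ (u ∧ q)) holds.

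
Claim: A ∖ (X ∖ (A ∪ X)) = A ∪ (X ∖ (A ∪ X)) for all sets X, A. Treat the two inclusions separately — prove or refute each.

(⊇) Let x ∈ A ∪ (X ∖ (A ∪ X)). Then either x ∈ A and x ∉ X; or x ∈ X ∩ A. In each case x ∈ A ∖ (X ∖ (A ∪ X)), so A ∪ (X ∖ (A ∪ X)) ⊆ A ∖ (X ∖ (A ∪ X)).

(⊆) Let x ∈ A ∖ (X ∖ (A ∪ X)). Then either x ∈ A and x ∉ X; or x ∈ X ∩ A. In each case x ∈ A ∪ (X ∖ (A ∪ X)), so A ∖ (X ∖ (A ∪ X)) ⊆ A ∪ (X ∖ (A ∪ X)).

Both inclusions hold.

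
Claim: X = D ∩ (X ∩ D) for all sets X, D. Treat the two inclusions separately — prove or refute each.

(⟹) This inclusion fails. Take X = {1}, D = ∅; then 1 ∈ X but 1 ∉ D ∩ (X ∩ D).

(⟸) Let x ∈ D ∩ (X ∩ D). Then x ∈ X ∩ D, from which x ∈ X.

The sets are not equal: only the reverse inclusion holds.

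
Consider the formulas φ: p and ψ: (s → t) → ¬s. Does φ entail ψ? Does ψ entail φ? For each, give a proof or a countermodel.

[⇒] This fails. Under s = T, p = T, t = T, the left side is true but the right side is false.

[⇐] This fails. Under s = F, p = F, t = F, the left side is false but the right side is true.

(⇒) fails and (⇐) fails.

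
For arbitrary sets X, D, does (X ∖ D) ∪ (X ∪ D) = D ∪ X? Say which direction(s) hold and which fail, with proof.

(⊇) Let x ∈ D ∪ X. Then either x ∈ X and x ∉ D; or x ∈ D and x ∉ X; or x ∈ X ∩ D. In each case x ∈ (X ∖ D) ∪ (X ∪ D), so D ∪ X ⊆ (X ∖ D) ∪ (X ∪ D).

(⊆) Let x ∈ (X ∖ D) ∪ (X ∪ D). Then either x ∈ X and x ∉ D; or x ∈ D and x ∉ X; or x ∈ X ∩ D. In each case x ∈ D ∪ X, so (X ∖ D) ∪ (X ∪ D) ⊆ D ∪ X.

Both inclusions hold.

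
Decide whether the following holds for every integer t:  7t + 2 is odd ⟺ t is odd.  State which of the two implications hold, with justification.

Equivalent; both directions hold.

(⟹) Suppose 7t + 2 is odd. Since 7 is odd, 7t and t have the same parity, so 7t + 2 ≡ t + 2 (mod 2). As 2 is even, 7t + 2 is odd exactly when t is odd. Thus t is odd.

(⟸) Conversely, suppose t is odd; write t = 2j + 1. Then 7t + 2 = 7·(2j + 1) + 2 = 2·7j + 9, which is odd.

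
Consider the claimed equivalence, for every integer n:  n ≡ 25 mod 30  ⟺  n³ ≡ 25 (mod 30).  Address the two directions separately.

Both directions hold; the statement is true.

(⟸) Suppose n³ ≡ 25 (mod 30). The only residue r in {0, …, 29} with r³ ≡ 25 (mod 30) is r = 25, so n ≡ 25 (mod 30).

(⟹) Suppose n ≡ 25 mod 30. Write n = 30j + 25. Then (30j + 25)³ = 27000j³ + 67500j² + 56250j + 15625 = 30(900j³ + 2250j² + 1875j + 520) + 25, so n³ ≡ 25 (mod 30).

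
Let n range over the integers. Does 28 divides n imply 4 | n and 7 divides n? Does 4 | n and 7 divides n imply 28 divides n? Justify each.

(←) Suppose 4 ∣ n and 7 ∣ n. Any common multiple of 4 and 7 is a multiple of their lcm; here gcd(4, 7) = 1, so lcm(4, 7) = 4·7 = 28, so 28 ∣ n.

(→) If 28 ∣ n, write n = 28q. Since 28 = 7·4, n = 4·(7q), so 4 ∣ n; and since 28 = 4·7, n = 7·(4q), so 7 ∣ n.

The biconditional holds.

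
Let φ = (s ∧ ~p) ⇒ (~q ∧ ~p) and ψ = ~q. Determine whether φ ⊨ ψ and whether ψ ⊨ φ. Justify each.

(⇒) fails; (⇐) holds.

Forward direction. This fails. Under p = F, s = F, q = T, the left side is true but the right side is false.

Converse. Assume the antecedent. If p is true, (s ∧ ~p) ⇒ (~q ∧ ~p) reduces to true regardless of the other variables. If p is false, the antecedent forces (p = F, s = F, q = F) or (p = F, s = T, q = F), and (s ∧ ~p) ⇒ (~q ∧ ~p) holds there. Either way (s ∧ ~p) ⇒ (~q ∧ ~p) holds.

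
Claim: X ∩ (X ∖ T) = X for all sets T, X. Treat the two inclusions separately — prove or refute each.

Only the forward inclusion holds.

(⟹) Let x ∈ X ∩ (X ∖ T). Then x ∈ X and x ∉ T, from which x ∈ X.

(⟸) This inclusion fails. Take T = {1}, X = {1}; then 1 ∈ X but 1 ∉ X ∩ (X ∖ T).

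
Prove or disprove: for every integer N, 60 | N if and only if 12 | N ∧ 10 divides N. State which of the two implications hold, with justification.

(⟸) Suppose 12 ∣ N and 10 ∣ N. Any common multiple of 12 and 10 is a multiple of their lcm; here lcm(12, 10) = 12·10/gcd(12, 10) = 120/2 = 60, so 60 ∣ N.

(⟹) If 60 ∣ N, write N = 60q. Since 60 = 5·12, N = 12·(5q), so 12 ∣ N; and since 60 = 6·10, N = 10·(6q), so 10 ∣ N.

The biconditional holds.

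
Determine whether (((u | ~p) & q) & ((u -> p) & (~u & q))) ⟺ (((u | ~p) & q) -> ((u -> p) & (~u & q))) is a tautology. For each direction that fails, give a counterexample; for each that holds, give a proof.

Converse. This fails. Under q = F, p = F, u = F, the left side is false but the right side is true.

Forward direction. Assume the antecedent. If q is true, the antecedent forces (q = T, p = F, u = F), and the consequent holds there. If q is false, the antecedent cannot hold. Either way the consequent holds.

(⇒) holds; (⇐) fails.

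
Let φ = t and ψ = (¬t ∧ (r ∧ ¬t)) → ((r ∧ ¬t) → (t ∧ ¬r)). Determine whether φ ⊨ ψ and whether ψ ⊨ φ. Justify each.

Only the forward implication holds.

(→) Assume the antecedent. If t is true, the consequent reduces to true regardless of the other variables. If t is false, the antecedent cannot hold. Either way the consequent holds.

(←) This fails. Under t = F, r = F, the left side is false but the right side is true.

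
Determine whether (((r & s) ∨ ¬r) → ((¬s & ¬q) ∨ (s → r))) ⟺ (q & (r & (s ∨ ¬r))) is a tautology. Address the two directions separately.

Only the reverse direction holds.

(→) This fails. Under q = F, r = F, s = F, the left side is true but the right side is false.

(←) Assume the antecedent. If q is true, the antecedent forces (q = T, r = T, s = T), and the consequent holds there. If q is false, the antecedent cannot hold. Either way the consequent holds.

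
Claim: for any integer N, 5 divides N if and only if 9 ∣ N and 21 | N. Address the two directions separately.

(⇒) This fails: take N = 5. Certainly 5 ∣ 5, but 9 ∤ 5.

(⇐) This fails: take N = 63. Both 9 ∣ 63 and 21 ∣ 63, yet 63 is not a multiple of 5 (since 63 = 12·5 + 3), so 5 ∤ 63.

Neither direction holds.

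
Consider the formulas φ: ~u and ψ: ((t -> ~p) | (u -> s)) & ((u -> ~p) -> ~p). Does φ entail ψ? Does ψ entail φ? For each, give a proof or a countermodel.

Neither direction holds.

[⇒] This fails. Under s = F, p = T, u = F, t = F, the left side is true but the right side is false.

[⇐] This fails. Under s = F, p = F, u = T, t = F, the left side is false but the right side is true.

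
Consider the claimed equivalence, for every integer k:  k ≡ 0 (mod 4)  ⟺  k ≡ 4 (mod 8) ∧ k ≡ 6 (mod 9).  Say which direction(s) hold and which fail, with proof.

(⟹) This fails: k = 0 gives 0 ≡ 0 (mod 4) but 0 ≡ 0 (mod 8), so the conjunction on the right does not hold.

(⟸) Conversely, if k ≡ 4 (mod 8) and k ≡ 6 (mod 9), then by the Chinese remainder theorem k ≡ 60 (mod 72). Since 60 ≡ 0 (mod 4) and 4 ∣ 72, we get k ≡ 0 (mod 4).

Not equivalent: only (⇐) holds.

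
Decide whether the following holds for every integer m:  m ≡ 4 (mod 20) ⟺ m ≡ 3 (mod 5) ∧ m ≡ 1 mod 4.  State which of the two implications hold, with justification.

(→) This fails: m = 4 gives 4 ≡ 4 (mod 20) but 4 ≡ 4 (mod 5), so the conjunction on the right does not hold.

(←) This fails: m = 13 satisfies both congruences on the right (13 ≡ 3 mod 5 and 13 ≡ 1 mod 4) yet 13 ≡ 13 (mod 20), not 4.

(⇒) fails and (⇐) fails.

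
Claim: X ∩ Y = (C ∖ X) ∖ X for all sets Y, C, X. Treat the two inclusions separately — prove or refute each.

(⟹) This inclusion fails. Take Y = {1}, C = ∅, X = {1}; then 1 ∈ X ∩ Y but 1 ∉ (C ∖ X) ∖ X.

(⟸) This inclusion fails. Take Y = ∅, C = {1}, X = ∅; then 1 ∈ (C ∖ X) ∖ X but 1 ∉ X ∩ Y.

Neither inclusion holds.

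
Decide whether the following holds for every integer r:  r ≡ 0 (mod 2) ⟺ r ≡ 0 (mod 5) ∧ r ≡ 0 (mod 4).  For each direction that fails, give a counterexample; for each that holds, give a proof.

(→) This fails: r = 2 gives 2 ≡ 0 (mod 2) but 2 ≡ 2 (mod 5), so the conjunction on the right does not hold.

(←) Conversely, if r ≡ 0 (mod 5) and r ≡ 0 (mod 4), then by the Chinese remainder theorem r ≡ 0 (mod 20). Since 0 ≡ 0 (mod 2) and 2 ∣ 20, we get r ≡ 0 (mod 2).

Only the converse holds.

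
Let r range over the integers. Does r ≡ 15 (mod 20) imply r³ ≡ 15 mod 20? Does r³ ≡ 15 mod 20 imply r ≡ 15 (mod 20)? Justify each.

(→) Suppose r ≡ 15 (mod 20). Write r = 20j + 15. Then (20j + 15)³ = 8000j³ + 18000j² + 13500j + 3375 = 20(400j³ + 900j² + 675j + 168) + 15, so r³ ≡ 15 (mod 20).

(←) Conversely, suppose r³ ≡ 15 (mod 20). The only residue r in {0, …, 19} with r³ ≡ 15 (mod 20) is r = 15, so r ≡ 15 (mod 20).

Both directions hold; the statement is true.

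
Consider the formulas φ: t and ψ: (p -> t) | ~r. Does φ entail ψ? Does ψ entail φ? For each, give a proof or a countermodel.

(⇒) holds; (⇐) fails.

(→) Assume the antecedent. If r is true, the antecedent forces (r = T, t = T, p = F) or (r = T, t = T, p = T), and (p -> t) | ~r holds there. If r is false, (p -> t) | ~r reduces to true regardless of the other variables. Either way (p -> t) | ~r holds.

(←) This fails. Under r = F, t = F, p = F, the left side is false but the right side is true.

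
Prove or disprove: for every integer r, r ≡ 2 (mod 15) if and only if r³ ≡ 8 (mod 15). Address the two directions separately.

The biconditional holds.

(←) Suppose r³ ≡ 8 (mod 15). The only residue r in {0, …, 14} with r³ ≡ 8 (mod 15) is r = 2, so r ≡ 2 (mod 15).

(→) Suppose r ≡ 2 (mod 15). Write r = 15j + 2. Then (15j + 2)³ = 3375j³ + 1350j² + 180j + 8 = 15(225j³ + 90j² + 12j) + 8, so r³ ≡ 8 (mod 15).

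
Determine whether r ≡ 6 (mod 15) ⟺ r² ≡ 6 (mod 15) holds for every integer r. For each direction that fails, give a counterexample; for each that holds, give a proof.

(⇒) holds; (⇐) fails.

[⇒] Suppose r ≡ 6 (mod 15). Write r = 15j + 6. Then (15j + 6)² = 225j² + 180j + 36 = 15(15j² + 12j + 2) + 6, so r² ≡ 6 (mod 15).

[⇐] This fails: take r = 9. Then 9² = 81 ≡ 6 (mod 15), yet 9 ≡ 9 (mod 15), not 6.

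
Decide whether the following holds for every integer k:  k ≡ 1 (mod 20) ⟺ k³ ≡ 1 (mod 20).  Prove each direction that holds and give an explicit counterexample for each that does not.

Both implications hold.

(→) Suppose k ≡ 1 (mod 20). Write k = 20j + 1. Then (20j + 1)³ = 8000j³ + 1200j² + 60j + 1 = 20(400j³ + 60j² + 3j) + 1, so k³ ≡ 1 (mod 20).

(←) Conversely, suppose k³ ≡ 1 (mod 20). The only residue r in {0, …, 19} with r³ ≡ 1 (mod 20) is r = 1, so k ≡ 1 (mod 20).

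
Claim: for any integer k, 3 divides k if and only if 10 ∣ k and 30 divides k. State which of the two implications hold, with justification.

The forward direction fails; the converse holds.

(⟸) Suppose 10 ∣ k and 30 ∣ k. Any common multiple of 10 and 30 is a multiple of their lcm; here lcm(10, 30) = 10·30/gcd(10, 30) = 300/10 = 30, so 30 ∣ k. Since 3 ∣ 30, it follows that 3 ∣ k.

(⟹) This fails: take k = 3. Certainly 3 ∣ 3, but 10 ∤ 3.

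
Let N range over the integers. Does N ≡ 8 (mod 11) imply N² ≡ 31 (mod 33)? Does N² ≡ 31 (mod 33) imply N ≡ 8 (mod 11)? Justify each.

Neither implication holds.

(⇒) This fails: take N = 30. Then 30 ≡ 8 (mod 11), but 30² = 900 ≡ 9 (mod 33), not 31.

(⇐) This fails: take N = 14. Then 14² = 196 ≡ 31 (mod 33), yet 14 ≡ 3 (mod 11), not 8.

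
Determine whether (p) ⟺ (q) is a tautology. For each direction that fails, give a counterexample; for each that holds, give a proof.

[⇒] This fails. Under p = T, q = F, the left side is true but the right side is false.

[⇐] This fails. Under p = F, q = T, the left side is false but the right side is true.

Neither implication holds.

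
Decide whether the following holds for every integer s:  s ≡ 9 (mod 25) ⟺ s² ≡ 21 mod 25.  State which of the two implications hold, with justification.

Forward direction. This fails: take s = 9. Then 9 ≡ 9 (mod 25), but 9² = 81 ≡ 6 (mod 25), not 21.

Converse. This fails: take s = 11. Then 11² = 121 ≡ 21 (mod 25), yet 11 ≡ 11 (mod 25), not 9.

Both directions fail.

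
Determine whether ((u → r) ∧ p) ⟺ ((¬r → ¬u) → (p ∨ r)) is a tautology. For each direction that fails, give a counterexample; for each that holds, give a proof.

(⟹) Assume the antecedent. If p is true, (¬r → ¬u) → (p ∨ r) reduces to true regardless of the other variables. If p is false, the antecedent cannot hold. Either way (¬r → ¬u) → (p ∨ r) holds.

(⟸) This fails. Under p = F, u = T, r = F, the left side is false but the right side is true.

Not equivalent: only (⇒) holds.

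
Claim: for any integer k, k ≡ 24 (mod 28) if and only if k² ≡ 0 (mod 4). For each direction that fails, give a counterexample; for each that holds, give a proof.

(⇒) Suppose k ≡ 24 (mod 28). Then k² ≡ 24² = 576 (mod 28), and since 4 ∣ 28, also k² ≡ 0 (mod 4).

(⇐) This fails: take k = 0. Then 0² = 0 ≡ 0 (mod 4), yet 0 ≡ 0 (mod 28), not 24.

Only the forward direction holds.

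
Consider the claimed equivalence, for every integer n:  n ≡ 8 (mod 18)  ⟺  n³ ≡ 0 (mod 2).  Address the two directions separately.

(←) This fails: take n = 0. Then 0³ = 0 ≡ 0 (mod 2), yet 0 ≡ 0 (mod 18), not 8.

(→) Suppose n ≡ 8 (mod 18). Then n³ ≡ 8³ = 512 (mod 18), and since 2 ∣ 18, also n³ ≡ 0 (mod 2).

(⇒) holds; (⇐) fails.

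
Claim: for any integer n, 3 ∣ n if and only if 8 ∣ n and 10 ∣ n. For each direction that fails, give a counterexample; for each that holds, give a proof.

(⇒) fails and (⇐) fails.

(⟹) This fails: take n = 3. Certainly 3 ∣ 3, but 8 ∤ 3.

(⟸) This fails: take n = 40. Both 8 ∣ 40 and 10 ∣ 40, yet 40 is not a multiple of 3 (since 40 = 13·3 + 1), so 3 ∤ 40.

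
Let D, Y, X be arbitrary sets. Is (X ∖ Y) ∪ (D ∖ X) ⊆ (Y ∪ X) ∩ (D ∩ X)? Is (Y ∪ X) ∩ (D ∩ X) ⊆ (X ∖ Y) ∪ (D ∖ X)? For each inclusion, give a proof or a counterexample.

Neither inclusion holds.

(⟹) This inclusion fails. Take D = {1}, Y = ∅, X = ∅; then 1 ∈ (X ∖ Y) ∪ (D ∖ X) but 1 ∉ (Y ∪ X) ∩ (D ∩ X).

(⟸) This inclusion fails. Take D = {1}, Y = {1}, X = {1}; then 1 ∈ (Y ∪ X) ∩ (D ∩ X) but 1 ∉ (X ∖ Y) ∪ (D ∖ X).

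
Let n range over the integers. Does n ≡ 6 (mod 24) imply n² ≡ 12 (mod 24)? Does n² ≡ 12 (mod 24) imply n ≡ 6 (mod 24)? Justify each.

Not equivalent: only (⇒) holds.

Forward direction. Suppose n ≡ 6 (mod 24). Write n = 24j + 6. Then (24j + 6)² = 576j² + 288j + 36 = 24(24j² + 12j + 1) + 12, so n² ≡ 12 (mod 24).

Converse. This fails: take n = 18. Then 18² = 324 ≡ 12 (mod 24), yet 18 ≡ 18 (mod 24), not 6.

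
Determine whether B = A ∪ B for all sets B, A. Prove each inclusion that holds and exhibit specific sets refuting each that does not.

(⊆) holds; (⊇) fails.

(⊇) This inclusion fails. Take B = ∅, A = {1}; then 1 ∈ A ∪ B but 1 ∉ B.

(⊆) Let x ∈ B. Then either x ∈ B and x ∉ A; or x ∈ B ∩ A. In each case x ∈ A ∪ B, so B ⊆ A ∪ B.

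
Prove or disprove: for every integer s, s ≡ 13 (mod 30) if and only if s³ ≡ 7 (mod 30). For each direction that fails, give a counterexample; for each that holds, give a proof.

Converse. Suppose s³ ≡ 7 (mod 30). The only residue r in {0, …, 29} with r³ ≡ 7 (mod 30) is r = 13, so s ≡ 13 (mod 30).

Forward direction. Suppose s ≡ 13 (mod 30). Write s = 30j + 13. Then (30j + 13)³ = 27000j³ + 35100j² + 15210j + 2197 = 30(900j³ + 1170j² + 507j + 73) + 7, so s³ ≡ 7 (mod 30).

Both directions hold.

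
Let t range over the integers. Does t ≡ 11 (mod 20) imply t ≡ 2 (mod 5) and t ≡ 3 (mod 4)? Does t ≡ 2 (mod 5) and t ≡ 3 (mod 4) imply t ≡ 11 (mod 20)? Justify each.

[⇒] This fails: t = 11 gives 11 ≡ 11 (mod 20) but 11 ≡ 1 (mod 5), so the conjunction on the right does not hold.

[⇐] This fails: t = 7 satisfies both congruences on the right (7 ≡ 2 mod 5 and 7 ≡ 3 mod 4) yet 7 ≡ 7 (mod 20), not 11.

Neither implication holds.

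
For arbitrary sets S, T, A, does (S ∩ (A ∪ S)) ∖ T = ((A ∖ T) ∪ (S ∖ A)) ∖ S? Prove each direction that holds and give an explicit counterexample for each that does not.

(⟹) This inclusion fails. Take S = {1}, T = ∅, A = ∅; then 1 ∈ (S ∩ (A ∪ S)) ∖ T but 1 ∉ ((A ∖ T) ∪ (S ∖ A)) ∖ S.

(⟸) This inclusion fails. Take S = ∅, T = ∅, A = {1}; then 1 ∈ ((A ∖ T) ∪ (S ∖ A)) ∖ S but 1 ∉ (S ∩ (A ∪ S)) ∖ T.

Both inclusions fail.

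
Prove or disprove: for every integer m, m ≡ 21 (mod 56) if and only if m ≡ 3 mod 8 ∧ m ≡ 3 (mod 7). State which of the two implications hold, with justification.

[⇒] This fails: m = 21 gives 21 ≡ 21 (mod 56) but 21 ≡ 5 (mod 8), so the conjunction on the right does not hold.

[⇐] This fails: m = 3 satisfies both congruences on the right (3 ≡ 3 mod 8 and 3 ≡ 3 mod 7) yet 3 ≡ 3 (mod 56), not 21.

Neither implication holds.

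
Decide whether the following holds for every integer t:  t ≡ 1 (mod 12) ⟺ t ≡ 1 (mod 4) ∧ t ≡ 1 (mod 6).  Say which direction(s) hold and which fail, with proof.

Both directions hold; the statement is true.

(⟹) Suppose t ≡ 1 (mod 12); write t = 12j + 1. Since 4 ∣ 12, reducing mod 4 gives t ≡ 1 (mod 4); since 6 ∣ 12, reducing mod 6 gives t ≡ 1 (mod 6).

(⟸) Conversely, if t ≡ 1 (mod 4) and t ≡ 1 (mod 6), then by the Chinese remainder theorem t ≡ 1 (mod 12). This is exactly t ≡ 1 (mod 12).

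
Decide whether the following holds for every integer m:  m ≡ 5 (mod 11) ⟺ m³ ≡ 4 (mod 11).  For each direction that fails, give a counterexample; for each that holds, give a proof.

Both directions hold.

Forward direction. Suppose m ≡ 5 (mod 11). Write m = 11j + 5. Then (11j + 5)³ = 1331j³ + 1815j² + 825j + 125 = 11(121j³ + 165j² + 75j + 11) + 4, so m³ ≡ 4 (mod 11).

Converse. For the converse, argue contrapositively. If m ≢ 5 (mod 11), then m is congruent to one of 0, 1, 2, 3, 4, 6, 7, 8, 9, 10 modulo 11, and these give m³ ≡ 0, 1, 8, 5, 9, 7, 2, 6, 3, 10 respectively — never 4.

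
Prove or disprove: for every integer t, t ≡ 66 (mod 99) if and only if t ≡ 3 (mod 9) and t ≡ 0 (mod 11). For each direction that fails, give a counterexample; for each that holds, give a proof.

Both directions hold; the statement is true.

Forward direction. Suppose t ≡ 66 (mod 99); write t = 99j + 66. Since 9 ∣ 99, reducing mod 9 gives t ≡ 66 ≡ 3 (mod 9); since 11 ∣ 99, reducing mod 11 gives t ≡ 66 ≡ 0 (mod 11).

Converse. If t ≡ 3 (mod 9) and t ≡ 0 (mod 11), then by the Chinese remainder theorem t ≡ 66 (mod 99). This is exactly t ≡ 66 (mod 99).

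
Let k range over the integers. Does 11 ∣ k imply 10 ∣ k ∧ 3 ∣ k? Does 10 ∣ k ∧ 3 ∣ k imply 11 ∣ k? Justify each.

Both directions fail.

(→) This fails: take k = 11. Certainly 11 ∣ 11, but 10 ∤ 11.

(←) This fails: take k = 30. Both 10 ∣ 30 and 3 ∣ 30, yet 30 is not a multiple of 11 (since 30 = 2·11 + 8), so 11 ∤ 30.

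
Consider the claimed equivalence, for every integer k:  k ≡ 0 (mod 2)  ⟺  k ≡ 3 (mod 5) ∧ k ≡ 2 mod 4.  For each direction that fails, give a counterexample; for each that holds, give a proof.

[⇒] This fails: k = 0 gives 0 ≡ 0 (mod 2) but 0 ≡ 0 (mod 5), so the conjunction on the right does not hold.

[⇐] Conversely, if k ≡ 3 (mod 5) and k ≡ 2 (mod 4), then by the Chinese remainder theorem k ≡ 18 (mod 20). Since 18 ≡ 0 (mod 2) and 2 ∣ 20, we get k ≡ 0 (mod 2).

(⇒) fails; (⇐) holds.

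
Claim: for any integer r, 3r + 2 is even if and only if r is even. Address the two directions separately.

The biconditional holds.

(⟹) Suppose 3r + 2 is even. Since 3 is odd, 3r and r have the same parity, so 3r + 2 ≡ r + 2 (mod 2). As 2 is even, 3r + 2 is even exactly when r is even. Thus r is even.

(⟸) Conversely, suppose r is even; write r = 2j. Then 3r + 2 = 3·(2j) + 2 = 2·3j + 2, which is even.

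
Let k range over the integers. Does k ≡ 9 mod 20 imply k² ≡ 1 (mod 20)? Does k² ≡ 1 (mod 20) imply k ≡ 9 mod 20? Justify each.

The forward direction holds; the converse fails.

[⇐] This fails: take k = 1. Then 1² = 1 ≡ 1 (mod 20), yet 1 ≡ 1 (mod 20), not 9.

[⇒] Suppose k ≡ 9 mod 20. Write k = 20j + 9. Then (20j + 9)² = 400j² + 360j + 81 = 20(20j² + 18j + 4) + 1, so k² ≡ 1 (mod 20).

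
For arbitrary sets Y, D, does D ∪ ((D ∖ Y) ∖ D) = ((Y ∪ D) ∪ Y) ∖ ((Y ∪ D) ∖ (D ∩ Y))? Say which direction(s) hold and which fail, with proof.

The sets are not equal: only the reverse inclusion holds.

(⟸) Let x ∈ ((Y ∪ D) ∪ Y) ∖ ((Y ∪ D) ∖ (D ∩ Y)). Then x ∈ Y ∩ D, from which x ∈ D ∪ ((D ∖ Y) ∖ D).

(⟹) This inclusion fails. Take Y = ∅, D = {1}; then 1 ∈ D ∪ ((D ∖ Y) ∖ D) but 1 ∉ ((Y ∪ D) ∪ Y) ∖ ((Y ∪ D) ∖ (D ∩ Y)).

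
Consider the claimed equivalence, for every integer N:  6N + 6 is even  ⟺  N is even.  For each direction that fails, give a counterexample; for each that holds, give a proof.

Not equivalent: only (⇐) holds.

(→) This fails: take N = 1. Then 6N + 6 = 12, which is even, yet N = 1 is odd, not even.

(←) Suppose N is even. Since 6 is even, 6N is even for every N, so 6N + 6 has the same parity as 6, which is even. Hence 6N + 6 is even.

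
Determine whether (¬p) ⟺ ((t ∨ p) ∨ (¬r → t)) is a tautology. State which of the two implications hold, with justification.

Forward direction. This fails. Under r = F, p = F, t = F, the left side is true but the right side is false.

Converse. This fails. Under r = F, p = T, t = F, the left side is false but the right side is true.

Neither direction holds.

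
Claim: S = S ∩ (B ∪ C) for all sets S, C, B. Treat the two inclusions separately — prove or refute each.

(⊆) This inclusion fails. Take S = {1}, C = ∅, B = ∅; then 1 ∈ S but 1 ∉ S ∩ (B ∪ C).

(⊇) Let x ∈ S ∩ (B ∪ C). Then either x ∈ S ∩ C and x ∉ B; or x ∈ S ∩ B and x ∉ C; or x ∈ S ∩ C ∩ B. In each case x ∈ S, so S ∩ (B ∪ C) ⊆ S.

Only the reverse inclusion holds.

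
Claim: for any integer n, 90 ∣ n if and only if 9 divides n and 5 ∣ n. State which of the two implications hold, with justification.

Only the forward implication holds.

[⇒] If 90 ∣ n, write n = 90q. Since 90 = 10·9, n = 9·(10q), so 9 ∣ n; and since 90 = 18·5, n = 5·(18q), so 5 ∣ n.

[⇐] This fails: take n = 45. Both 9 ∣ 45 and 5 ∣ 45, yet 45 is not a multiple of 90 (since 45 = 0·90 + 45), so 90 ∤ 45.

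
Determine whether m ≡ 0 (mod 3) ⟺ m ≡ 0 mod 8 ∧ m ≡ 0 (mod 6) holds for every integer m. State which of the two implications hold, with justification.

[⇒] This fails: m = 3 gives 3 ≡ 0 (mod 3) but 3 ≡ 3 (mod 8), so the conjunction on the right does not hold.

[⇐] Conversely, if m ≡ 0 (mod 8) and m ≡ 0 (mod 6), then by the Chinese remainder theorem m ≡ 0 (mod 24). Since 0 ≡ 0 (mod 3) and 3 ∣ 24, we get m ≡ 0 (mod 3).

Not equivalent: only (⇐) holds.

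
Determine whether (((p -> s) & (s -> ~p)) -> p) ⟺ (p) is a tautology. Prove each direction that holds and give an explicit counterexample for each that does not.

[⇒] Assume the antecedent. If p is true, p reduces to true regardless of the other variables. If p is false, the antecedent cannot hold. Either way p holds.

[⇐] Assume the antecedent. If p is true, ((p -> s) & (s -> ~p)) -> p reduces to true regardless of the other variables. If p is false, the antecedent cannot hold. Either way ((p -> s) & (s -> ~p)) -> p holds.

Both directions hold.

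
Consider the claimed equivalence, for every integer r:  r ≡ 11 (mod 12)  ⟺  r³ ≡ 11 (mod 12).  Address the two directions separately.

The biconditional holds.

Forward direction. Suppose r ≡ 11 (mod 12). Write r = 12j + 11. Then (12j + 11)³ = 1728j³ + 4752j² + 4356j + 1331 = 12(144j³ + 396j² + 363j + 110) + 11, so r³ ≡ 11 (mod 12).

Converse. For the converse, argue contrapositively. If r ≢ 11 (mod 12), then r is congruent to one of 0, 1, 2, 3, 4, 5, 6, 7, 8, 9, 10 modulo 12, and these give r³ ≡ 0, 1, 8, 3, 4, 5, 0, 7, 8, 9, 4 respectively — never 11.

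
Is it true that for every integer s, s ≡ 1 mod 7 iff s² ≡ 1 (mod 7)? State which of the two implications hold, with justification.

(→) Suppose s ≡ 1 mod 7. Write s = 7j + 1. Then (7j + 1)² = 49j² + 14j + 1 = 7(7j² + 2j) + 1, so s² ≡ 1 (mod 7).

(←) This fails: take s = 6. Then 6² = 36 ≡ 1 (mod 7), yet 6 ≡ 6 (mod 7), not 1.

Only the forward implication holds.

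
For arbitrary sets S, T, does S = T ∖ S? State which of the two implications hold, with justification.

Forward inclusion. This inclusion fails. Take S = {1}, T = ∅; then 1 ∈ S but 1 ∉ T ∖ S.

Reverse inclusion. This inclusion fails. Take S = ∅, T = {1}; then 1 ∈ T ∖ S but 1 ∉ S.

(⊆) fails and (⊇) fails.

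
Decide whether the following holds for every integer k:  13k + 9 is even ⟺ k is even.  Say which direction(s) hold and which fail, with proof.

Both directions fail.

(⇒) This fails: k = 5 gives 13k + 9 = 74, which is even, but 5 is odd, not even.

(⇐) This also fails: k = 6 is even, but 13k + 9 = 87 is odd, not even.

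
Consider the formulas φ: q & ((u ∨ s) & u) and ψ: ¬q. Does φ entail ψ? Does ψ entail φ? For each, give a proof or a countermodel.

Neither implication holds.

(⇒) This fails. Under u = T, s = F, q = T, the left side is true but the right side is false.

(⇐) This fails. Under u = F, s = F, q = F, the left side is false but the right side is true.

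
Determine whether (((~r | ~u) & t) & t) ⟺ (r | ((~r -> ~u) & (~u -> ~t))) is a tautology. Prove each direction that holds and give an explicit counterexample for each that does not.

(→) This fails. Under r = F, u = F, t = T, the left side is true but the right side is false.

(←) This fails. Under r = F, u = F, t = F, the left side is false but the right side is true.

Neither implication holds.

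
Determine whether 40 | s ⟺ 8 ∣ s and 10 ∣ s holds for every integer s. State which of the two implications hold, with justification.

Forward direction. If 40 ∣ s, write s = 40q. Since 40 = 5·8, s = 8·(5q), so 8 ∣ s; and since 40 = 4·10, s = 10·(4q), so 10 ∣ s.

Converse. Suppose 8 ∣ s and 10 ∣ s. Any common multiple of 8 and 10 is a multiple of their lcm; here lcm(8, 10) = 8·10/gcd(8, 10) = 80/2 = 40, so 40 ∣ s.

Both implications hold.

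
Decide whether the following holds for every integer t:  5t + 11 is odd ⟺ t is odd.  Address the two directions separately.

(⇒) This fails: t = 4 gives 5t + 11 = 31, which is odd, but 4 is even, not odd.

(⇐) This also fails: t = 7 is odd, but 5t + 11 = 46 is even, not odd.

(⇒) fails and (⇐) fails.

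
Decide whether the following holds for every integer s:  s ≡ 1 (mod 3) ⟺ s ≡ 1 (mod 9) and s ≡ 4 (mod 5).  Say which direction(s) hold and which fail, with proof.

(⟹) This fails: s = 1 gives 1 ≡ 1 (mod 3) but 1 ≡ 1 (mod 5), so the conjunction on the right does not hold.

(⟸) Conversely, if s ≡ 1 (mod 9) and s ≡ 4 (mod 5), then by the Chinese remainder theorem s ≡ 19 (mod 45). Since 19 ≡ 1 (mod 3) and 3 ∣ 45, we get s ≡ 1 (mod 3).

The forward direction fails; the converse holds.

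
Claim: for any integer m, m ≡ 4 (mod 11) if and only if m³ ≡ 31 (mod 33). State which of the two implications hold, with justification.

(→) This fails: take m = 15. Then 15 ≡ 4 (mod 11), but 15³ = 3375 ≡ 9 (mod 33), not 31.

(←) Conversely, the residues r modulo 33 with r³ ≡ 31 (mod 33) are exactly {4}, and each is ≡ 4 (mod 11).

(⇒) fails; (⇐) holds.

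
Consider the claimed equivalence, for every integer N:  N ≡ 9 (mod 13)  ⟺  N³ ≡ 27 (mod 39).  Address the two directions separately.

(⟹) This fails: take N = 22. Then 22 ≡ 9 (mod 13), but 22³ = 10648 ≡ 1 (mod 39), not 27.

(⟸) This fails: take N = 3. Then 3³ = 27 ≡ 27 (mod 39), yet 3 ≡ 3 (mod 13), not 9.

Neither implication holds.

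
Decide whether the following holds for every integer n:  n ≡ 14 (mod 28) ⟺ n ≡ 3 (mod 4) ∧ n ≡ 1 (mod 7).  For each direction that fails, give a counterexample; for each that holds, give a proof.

Neither direction holds.

[⇒] This fails: n = 14 gives 14 ≡ 14 (mod 28) but 14 ≡ 2 (mod 4), so the conjunction on the right does not hold.

[⇐] This fails: n = 15 satisfies both congruences on the right (15 ≡ 3 mod 4 and 15 ≡ 1 mod 7) yet 15 ≡ 15 (mod 28), not 14.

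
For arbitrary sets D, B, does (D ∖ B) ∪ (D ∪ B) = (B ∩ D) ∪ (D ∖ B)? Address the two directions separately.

Only the reverse inclusion holds.

(⟹) This inclusion fails. Take D = ∅, B = {1}; then 1 ∈ (D ∖ B) ∪ (D ∪ B) but 1 ∉ (B ∩ D) ∪ (D ∖ B).

(⟸) Let x ∈ (B ∩ D) ∪ (D ∖ B). Then either x ∈ D and x ∉ B; or x ∈ D ∩ B. In each case x ∈ (D ∖ B) ∪ (D ∪ B), so (B ∩ D) ∪ (D ∖ B) ⊆ (D ∖ B) ∪ (D ∪ B).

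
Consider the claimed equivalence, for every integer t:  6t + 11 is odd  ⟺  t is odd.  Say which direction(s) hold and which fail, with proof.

(⟸) Suppose t is odd. Since 6 is even, 6t is even for every t, so 6t + 11 has the same parity as 11, which is odd. Hence 6t + 11 is odd.

(⟹) This fails: take t = 4. Then 6t + 11 = 35, which is odd, yet t = 4 is even, not odd.

Not equivalent: only (⇐) holds.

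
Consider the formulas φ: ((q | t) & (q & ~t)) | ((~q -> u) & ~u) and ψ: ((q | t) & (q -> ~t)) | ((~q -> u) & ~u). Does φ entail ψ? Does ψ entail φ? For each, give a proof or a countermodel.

(←) This fails. Under u = F, t = T, q = F, the left side is false but the right side is true.

(→) Assume the antecedent. If u is true, the antecedent forces (u = T, t = F, q = T), and the consequent holds there. If u is false, the antecedent forces (u = F, t = F, q = T) or (u = F, t = T, q = T), and the consequent holds there. Either way the consequent holds.

Only the forward direction holds.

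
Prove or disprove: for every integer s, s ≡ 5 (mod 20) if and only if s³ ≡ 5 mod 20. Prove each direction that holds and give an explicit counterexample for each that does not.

Equivalent; both directions hold.

[⇒] Suppose s ≡ 5 (mod 20). Write s = 20j + 5. Then (20j + 5)³ = 8000j³ + 6000j² + 1500j + 125 = 20(400j³ + 300j² + 75j + 6) + 5, so s³ ≡ 5 (mod 20).

[⇐] Conversely, suppose s³ ≡ 5 (mod 20). The only residue r in {0, …, 19} with r³ ≡ 5 (mod 20) is r = 5, so s ≡ 5 (mod 20).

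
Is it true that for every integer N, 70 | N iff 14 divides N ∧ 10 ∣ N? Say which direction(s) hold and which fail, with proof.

The biconditional holds.

(⇐) Suppose 14 ∣ N and 10 ∣ N. Any common multiple of 14 and 10 is a multiple of their lcm; here lcm(14, 10) = 14·10/gcd(14, 10) = 140/2 = 70, so 70 ∣ N.

(⇒) If 70 ∣ N, write N = 70q. Since 70 = 5·14, N = 14·(5q), so 14 ∣ N; and since 70 = 7·10, N = 10·(7q), so 10 ∣ N.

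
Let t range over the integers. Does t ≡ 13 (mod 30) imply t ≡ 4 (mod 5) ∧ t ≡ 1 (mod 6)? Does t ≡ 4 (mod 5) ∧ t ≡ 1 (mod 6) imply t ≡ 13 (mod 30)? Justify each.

Both directions fail.

[⇒] This fails: t = 13 gives 13 ≡ 13 (mod 30) but 13 ≡ 3 (mod 5), so the conjunction on the right does not hold.

[⇐] This fails: t = 19 satisfies both congruences on the right (19 ≡ 4 mod 5 and 19 ≡ 1 mod 6) yet 19 ≡ 19 (mod 30), not 13.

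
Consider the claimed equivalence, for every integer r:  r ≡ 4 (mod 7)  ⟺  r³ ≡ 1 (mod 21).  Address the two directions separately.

Forward direction. This fails: take r = 11. Then 11 ≡ 4 (mod 7), but 11³ = 1331 ≡ 8 (mod 21), not 1.

Converse. This fails: take r = 1. Then 1³ = 1 ≡ 1 (mod 21), yet 1 ≡ 1 (mod 7), not 4.

Neither implication holds.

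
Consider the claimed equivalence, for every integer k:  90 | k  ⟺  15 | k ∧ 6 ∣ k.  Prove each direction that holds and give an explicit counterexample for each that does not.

(⇒) If 90 ∣ k, write k = 90q. Since 90 = 6·15, k = 15·(6q), so 15 ∣ k; and since 90 = 15·6, k = 6·(15q), so 6 ∣ k.

(⇐) This fails: take k = 30. Both 15 ∣ 30 and 6 ∣ 30, yet 30 is not a multiple of 90 (since 30 = 0·90 + 30), so 90 ∤ 30.

Only the forward direction holds.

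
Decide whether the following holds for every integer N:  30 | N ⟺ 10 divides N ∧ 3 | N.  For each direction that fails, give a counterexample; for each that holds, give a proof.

Both implications hold.

(⟹) If 30 ∣ N, write N = 30q. Since 30 = 3·10, N = 10·(3q), so 10 ∣ N; and since 30 = 10·3, N = 3·(10q), so 3 ∣ N.

(⟸) Suppose 10 ∣ N and 3 ∣ N. Any common multiple of 10 and 3 is a multiple of their lcm; here gcd(10, 3) = 1, so lcm(10, 3) = 10·3 = 30, so 30 ∣ N.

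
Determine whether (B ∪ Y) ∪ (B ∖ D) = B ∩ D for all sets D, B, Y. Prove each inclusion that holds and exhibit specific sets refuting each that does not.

The sets are not equal: only the reverse inclusion holds.

Forward inclusion. This inclusion fails. Take D = ∅, B = {1}, Y = ∅; then 1 ∈ (B ∪ Y) ∪ (B ∖ D) but 1 ∉ B ∩ D.

Reverse inclusion. Let x ∈ B ∩ D. Then either x ∈ D ∩ B and x ∉ Y; or x ∈ D ∩ B ∩ Y. In each case x ∈ (B ∪ Y) ∪ (B ∖ D), so B ∩ D ⊆ (B ∪ Y) ∪ (B ∖ D).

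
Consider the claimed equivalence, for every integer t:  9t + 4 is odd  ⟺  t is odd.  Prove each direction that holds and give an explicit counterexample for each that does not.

(⇒) Suppose 9t + 4 is odd. Since 9 is odd, 9t and t have the same parity, so 9t + 4 ≡ t + 4 (mod 2). As 4 is even, 9t + 4 is odd exactly when t is odd. Thus t is odd.

(⇐) Conversely, suppose t is odd; write t = 2j + 1. Then 9t + 4 = 9·(2j + 1) + 4 = 2·9j + 13, which is odd.

Equivalent; both directions hold.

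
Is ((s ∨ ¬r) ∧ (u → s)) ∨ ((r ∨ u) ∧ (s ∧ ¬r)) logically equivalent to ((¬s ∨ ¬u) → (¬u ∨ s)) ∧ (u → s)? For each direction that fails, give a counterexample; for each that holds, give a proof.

(⇒) Assume the antecedent. If s is true, the consequent reduces to true regardless of the other variables. If s is false, the antecedent forces (s = F, r = F, u = F), and the consequent holds there. Either way the consequent holds.

(⇐) This fails. Under s = F, r = T, u = F, the left side is false but the right side is true.

Only the forward direction holds.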